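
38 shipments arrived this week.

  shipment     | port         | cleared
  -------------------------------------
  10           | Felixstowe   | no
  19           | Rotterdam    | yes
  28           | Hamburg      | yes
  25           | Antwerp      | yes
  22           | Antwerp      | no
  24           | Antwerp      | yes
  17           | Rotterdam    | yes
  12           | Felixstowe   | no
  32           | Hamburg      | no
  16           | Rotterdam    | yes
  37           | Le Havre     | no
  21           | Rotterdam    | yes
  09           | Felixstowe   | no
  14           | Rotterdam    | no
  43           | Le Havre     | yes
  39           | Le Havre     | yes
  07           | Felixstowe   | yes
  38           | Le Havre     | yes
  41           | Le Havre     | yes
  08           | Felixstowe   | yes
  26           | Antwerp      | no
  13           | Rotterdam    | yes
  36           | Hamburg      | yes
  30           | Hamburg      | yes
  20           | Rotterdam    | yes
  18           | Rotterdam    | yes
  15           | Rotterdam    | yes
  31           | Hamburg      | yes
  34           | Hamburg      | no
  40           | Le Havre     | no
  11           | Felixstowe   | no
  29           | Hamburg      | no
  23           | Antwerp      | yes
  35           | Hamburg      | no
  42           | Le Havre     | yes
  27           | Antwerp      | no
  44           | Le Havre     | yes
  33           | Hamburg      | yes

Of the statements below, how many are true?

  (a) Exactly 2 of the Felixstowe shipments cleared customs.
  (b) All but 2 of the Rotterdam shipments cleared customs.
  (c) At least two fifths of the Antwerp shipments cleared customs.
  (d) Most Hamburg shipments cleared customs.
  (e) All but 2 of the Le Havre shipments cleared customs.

(a) Felixstowe: |A| = 6, |A ∩ B| = 2; needs |A ∩ B| = 2 — true.
(b) Rotterdam: |A| = 9, |A ∩ B| = 8; needs |A ∖ B| = 2 — false.
(c) Antwerp: |A| = 6, |A ∩ B| = 3; needs |A ∩ B| / |A| ≥ 2/5 — true.
(d) Hamburg: |A| = 9, |A ∩ B| = 5; needs |A ∩ B| > |A ∖ B| — true.
(e) Le Havre: |A| = 8, |A ∩ B| = 6; needs |A ∖ B| = 2 — true.

4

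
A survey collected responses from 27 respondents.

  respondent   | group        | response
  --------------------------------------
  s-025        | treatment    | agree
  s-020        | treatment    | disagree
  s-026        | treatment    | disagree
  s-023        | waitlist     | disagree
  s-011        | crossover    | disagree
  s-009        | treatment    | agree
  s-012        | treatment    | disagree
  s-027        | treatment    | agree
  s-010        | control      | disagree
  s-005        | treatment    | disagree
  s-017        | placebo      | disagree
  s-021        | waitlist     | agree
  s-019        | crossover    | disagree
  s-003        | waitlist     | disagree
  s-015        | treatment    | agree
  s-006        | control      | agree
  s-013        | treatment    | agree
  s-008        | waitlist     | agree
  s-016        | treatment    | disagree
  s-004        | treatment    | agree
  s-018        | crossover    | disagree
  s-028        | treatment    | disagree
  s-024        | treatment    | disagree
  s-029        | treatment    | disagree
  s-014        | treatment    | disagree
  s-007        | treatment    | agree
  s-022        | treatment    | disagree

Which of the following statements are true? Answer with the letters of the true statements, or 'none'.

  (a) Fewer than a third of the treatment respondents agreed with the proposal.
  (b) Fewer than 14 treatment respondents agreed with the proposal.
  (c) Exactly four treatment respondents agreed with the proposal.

(b)

|A| = 17, |A ∩ B| = 7, |A ∖ B| = 10.
(a) |A ∩ B| / |A| < 1/3: fails.
(b) |A ∩ B| < 14: holds.
(c) |A ∩ B| = 4: fails.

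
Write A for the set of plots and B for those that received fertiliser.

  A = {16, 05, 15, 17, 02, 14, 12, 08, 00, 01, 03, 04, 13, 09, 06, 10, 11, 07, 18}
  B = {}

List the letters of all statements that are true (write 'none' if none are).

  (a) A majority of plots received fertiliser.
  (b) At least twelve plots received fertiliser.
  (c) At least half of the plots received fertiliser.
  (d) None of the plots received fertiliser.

|A| = 19, |A ∩ B| = 0, |A ∖ B| = 19.
(a) |A ∩ B| > |A ∖ B|: fails.
(b) |A ∩ B| ≥ 12: fails.
(c) |A ∩ B| ≥ |A ∖ B|: fails.
(d) A ∩ B = ∅ (|A ∩ B| = 0): holds.

(d)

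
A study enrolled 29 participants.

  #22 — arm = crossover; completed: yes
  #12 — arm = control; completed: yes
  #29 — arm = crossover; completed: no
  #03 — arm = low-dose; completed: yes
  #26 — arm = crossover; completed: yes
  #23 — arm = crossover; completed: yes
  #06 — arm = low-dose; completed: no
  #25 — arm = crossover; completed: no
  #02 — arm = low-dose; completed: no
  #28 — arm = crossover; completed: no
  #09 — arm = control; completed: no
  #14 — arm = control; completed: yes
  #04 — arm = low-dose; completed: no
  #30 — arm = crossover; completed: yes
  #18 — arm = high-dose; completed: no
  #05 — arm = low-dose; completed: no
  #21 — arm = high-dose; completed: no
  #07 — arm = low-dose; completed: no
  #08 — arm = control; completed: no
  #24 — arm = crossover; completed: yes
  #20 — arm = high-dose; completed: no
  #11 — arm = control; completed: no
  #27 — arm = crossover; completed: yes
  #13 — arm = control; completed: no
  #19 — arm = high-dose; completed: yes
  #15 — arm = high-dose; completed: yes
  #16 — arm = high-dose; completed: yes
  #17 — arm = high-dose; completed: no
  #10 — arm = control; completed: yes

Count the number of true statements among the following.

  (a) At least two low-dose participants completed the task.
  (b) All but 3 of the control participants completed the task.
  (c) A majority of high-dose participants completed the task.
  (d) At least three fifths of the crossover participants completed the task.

(a) low-dose: |A| = 6, |A ∩ B| = 1; needs |A ∩ B| ≥ 2 — false.
(b) control: |A| = 7, |A ∩ B| = 3; needs |A ∖ B| = 3 — false.
(c) high-dose: |A| = 7, |A ∩ B| = 3; needs |A ∩ B| > |A ∖ B| — false.
(d) crossover: |A| = 9, |A ∩ B| = 6; needs |A ∩ B| / |A| ≥ 3/5 — true.

1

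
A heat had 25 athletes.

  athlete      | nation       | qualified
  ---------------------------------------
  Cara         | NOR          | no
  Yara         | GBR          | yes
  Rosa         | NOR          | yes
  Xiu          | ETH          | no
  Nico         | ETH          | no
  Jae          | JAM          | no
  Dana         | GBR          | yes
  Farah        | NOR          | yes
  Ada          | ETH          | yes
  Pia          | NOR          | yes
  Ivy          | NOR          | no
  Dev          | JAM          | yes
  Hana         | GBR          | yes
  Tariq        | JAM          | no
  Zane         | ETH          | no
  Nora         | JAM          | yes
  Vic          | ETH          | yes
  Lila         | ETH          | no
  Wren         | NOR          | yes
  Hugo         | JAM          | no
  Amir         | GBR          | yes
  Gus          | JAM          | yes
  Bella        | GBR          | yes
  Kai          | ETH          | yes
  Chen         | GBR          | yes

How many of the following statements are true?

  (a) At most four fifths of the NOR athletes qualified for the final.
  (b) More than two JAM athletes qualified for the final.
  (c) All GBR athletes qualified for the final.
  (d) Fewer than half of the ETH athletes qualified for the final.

4

(a) NOR: |A| = 6, |A ∩ B| = 4; needs |A ∩ B| / |A| ≤ 4/5 — true.
(b) JAM: |A| = 6, |A ∩ B| = 3; needs |A ∩ B| > 2 — true.
(c) GBR: |A| = 6, |A ∩ B| = 6; needs A ⊆ B, i.e. every element of A is in B (|A ∖ B| = 0) — true.
(d) ETH: |A| = 7, |A ∩ B| = 3; needs |A ∩ B| < |A ∖ B| — true.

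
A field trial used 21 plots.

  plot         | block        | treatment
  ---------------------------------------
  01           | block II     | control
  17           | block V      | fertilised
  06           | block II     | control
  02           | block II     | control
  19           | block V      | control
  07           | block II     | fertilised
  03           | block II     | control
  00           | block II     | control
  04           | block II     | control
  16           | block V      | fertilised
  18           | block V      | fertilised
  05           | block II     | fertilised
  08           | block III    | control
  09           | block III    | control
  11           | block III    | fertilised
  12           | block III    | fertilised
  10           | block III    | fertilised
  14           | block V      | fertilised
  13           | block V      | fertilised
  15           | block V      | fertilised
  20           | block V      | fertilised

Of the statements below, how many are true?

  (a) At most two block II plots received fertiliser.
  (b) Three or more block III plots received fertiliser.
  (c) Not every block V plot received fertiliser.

(a) block II: |A| = 8, |A ∩ B| = 2; needs |A ∩ B| ≤ 2 — true.
(b) block III: |A| = 5, |A ∩ B| = 3; needs |A ∩ B| ≥ 3 — true.
(c) block V: |A| = 8, |A ∩ B| = 7; needs A ⊄ B (|A ∖ B| ≥ 1) — true.

3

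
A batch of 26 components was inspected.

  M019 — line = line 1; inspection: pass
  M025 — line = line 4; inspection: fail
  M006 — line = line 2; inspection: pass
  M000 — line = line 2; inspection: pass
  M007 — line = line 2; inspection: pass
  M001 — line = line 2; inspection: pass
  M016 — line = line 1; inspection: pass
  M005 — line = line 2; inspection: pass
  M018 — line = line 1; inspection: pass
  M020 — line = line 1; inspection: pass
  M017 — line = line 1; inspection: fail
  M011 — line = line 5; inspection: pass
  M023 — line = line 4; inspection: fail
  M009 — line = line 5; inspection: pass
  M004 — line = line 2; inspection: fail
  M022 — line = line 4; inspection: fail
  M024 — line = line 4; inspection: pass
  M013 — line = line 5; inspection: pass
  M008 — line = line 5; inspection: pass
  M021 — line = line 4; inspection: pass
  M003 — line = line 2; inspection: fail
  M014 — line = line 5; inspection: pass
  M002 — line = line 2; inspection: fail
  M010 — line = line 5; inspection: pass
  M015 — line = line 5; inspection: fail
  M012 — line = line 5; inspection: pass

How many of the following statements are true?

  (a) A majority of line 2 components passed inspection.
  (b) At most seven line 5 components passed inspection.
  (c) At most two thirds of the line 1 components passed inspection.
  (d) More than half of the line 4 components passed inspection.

(a) line 2: |A| = 8, |A ∩ B| = 5; needs |A ∩ B| > |A ∖ B| — true.
(b) line 5: |A| = 8, |A ∩ B| = 7; needs |A ∩ B| ≤ 7 — true.
(c) line 1: |A| = 5, |A ∩ B| = 4; needs |A ∩ B| / |A| ≤ 2/3 — false.
(d) line 4: |A| = 5, |A ∩ B| = 2; needs |A ∩ B| > |A ∖ B| — false.

2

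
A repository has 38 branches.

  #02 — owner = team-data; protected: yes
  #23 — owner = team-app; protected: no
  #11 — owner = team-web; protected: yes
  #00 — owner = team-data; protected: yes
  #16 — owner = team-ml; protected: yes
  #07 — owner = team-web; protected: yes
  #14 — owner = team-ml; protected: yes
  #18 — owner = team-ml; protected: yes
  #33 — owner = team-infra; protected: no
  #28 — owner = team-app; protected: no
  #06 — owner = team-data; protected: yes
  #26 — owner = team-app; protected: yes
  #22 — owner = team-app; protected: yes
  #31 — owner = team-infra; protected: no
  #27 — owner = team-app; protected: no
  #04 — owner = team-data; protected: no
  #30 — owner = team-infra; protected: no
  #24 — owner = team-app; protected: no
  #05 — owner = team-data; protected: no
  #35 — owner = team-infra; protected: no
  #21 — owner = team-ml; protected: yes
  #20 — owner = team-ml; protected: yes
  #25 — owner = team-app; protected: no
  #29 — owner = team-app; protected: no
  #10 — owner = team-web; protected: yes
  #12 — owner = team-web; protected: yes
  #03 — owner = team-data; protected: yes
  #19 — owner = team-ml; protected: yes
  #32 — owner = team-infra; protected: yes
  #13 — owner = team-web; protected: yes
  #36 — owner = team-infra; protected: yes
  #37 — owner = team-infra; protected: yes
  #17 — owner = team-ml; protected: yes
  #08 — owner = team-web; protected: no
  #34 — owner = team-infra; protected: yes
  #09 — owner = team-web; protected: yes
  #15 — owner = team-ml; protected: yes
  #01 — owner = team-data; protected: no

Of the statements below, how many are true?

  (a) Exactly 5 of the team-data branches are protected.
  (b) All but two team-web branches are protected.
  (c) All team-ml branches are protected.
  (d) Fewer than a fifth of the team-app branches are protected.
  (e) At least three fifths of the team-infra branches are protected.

(a) team-data: |A| = 7, |A ∩ B| = 4; needs |A ∩ B| = 5 — false.
(b) team-web: |A| = 7, |A ∩ B| = 6; needs |A ∖ B| = 2 — false.
(c) team-ml: |A| = 8, |A ∩ B| = 8; needs A ⊆ B, i.e. every element of A is in B (|A ∖ B| = 0) — true.
(d) team-app: |A| = 8, |A ∩ B| = 2; needs |A ∩ B| / |A| < 1/5 — false.
(e) team-infra: |A| = 8, |A ∩ B| = 4; needs |A ∩ B| / |A| ≥ 3/5 — false.

1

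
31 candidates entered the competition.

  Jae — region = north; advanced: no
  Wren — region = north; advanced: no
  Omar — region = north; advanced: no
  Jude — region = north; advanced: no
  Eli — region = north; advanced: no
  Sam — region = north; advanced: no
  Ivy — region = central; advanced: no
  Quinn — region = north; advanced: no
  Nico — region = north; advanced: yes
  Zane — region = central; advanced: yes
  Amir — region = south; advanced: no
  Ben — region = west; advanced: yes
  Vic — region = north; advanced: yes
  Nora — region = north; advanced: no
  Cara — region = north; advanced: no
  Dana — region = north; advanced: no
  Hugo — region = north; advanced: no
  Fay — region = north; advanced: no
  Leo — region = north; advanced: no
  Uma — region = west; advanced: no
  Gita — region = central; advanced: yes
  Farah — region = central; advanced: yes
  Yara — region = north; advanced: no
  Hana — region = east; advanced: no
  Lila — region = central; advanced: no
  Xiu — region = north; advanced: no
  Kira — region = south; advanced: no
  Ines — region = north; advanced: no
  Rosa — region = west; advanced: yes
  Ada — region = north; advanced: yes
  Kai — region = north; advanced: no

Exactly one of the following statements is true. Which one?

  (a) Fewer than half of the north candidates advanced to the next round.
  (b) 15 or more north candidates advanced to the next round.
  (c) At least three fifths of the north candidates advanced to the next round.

(a)

|A| = 20, |A ∩ B| = 3, |A ∖ B| = 17.
(a) requires |A ∩ B| < |A ∖ B|: true.
(b) requires |A ∩ B| ≥ 15: false.
(c) requires |A ∩ B| / |A| ≥ 3/5: false.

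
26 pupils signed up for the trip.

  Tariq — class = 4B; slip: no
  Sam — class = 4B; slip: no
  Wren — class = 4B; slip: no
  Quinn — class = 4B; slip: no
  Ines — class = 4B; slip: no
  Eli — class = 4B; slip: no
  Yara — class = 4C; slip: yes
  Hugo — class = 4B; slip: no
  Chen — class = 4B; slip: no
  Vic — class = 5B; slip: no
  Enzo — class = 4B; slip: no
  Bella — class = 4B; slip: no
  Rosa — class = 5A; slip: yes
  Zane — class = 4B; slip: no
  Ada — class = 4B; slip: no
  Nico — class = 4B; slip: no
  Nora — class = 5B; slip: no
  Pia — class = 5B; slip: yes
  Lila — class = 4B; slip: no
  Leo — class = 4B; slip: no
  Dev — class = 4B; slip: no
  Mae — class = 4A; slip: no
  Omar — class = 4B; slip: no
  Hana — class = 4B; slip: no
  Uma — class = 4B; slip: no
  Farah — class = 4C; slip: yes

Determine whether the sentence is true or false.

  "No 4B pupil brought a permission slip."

'No 4B pupil brought a permission slip' holds iff A ∩ B = ∅ (|A ∩ B| = 0).
|A| = 19, |A ∩ B| = 0, |A ∖ B| = 19.
So the statement is true.

True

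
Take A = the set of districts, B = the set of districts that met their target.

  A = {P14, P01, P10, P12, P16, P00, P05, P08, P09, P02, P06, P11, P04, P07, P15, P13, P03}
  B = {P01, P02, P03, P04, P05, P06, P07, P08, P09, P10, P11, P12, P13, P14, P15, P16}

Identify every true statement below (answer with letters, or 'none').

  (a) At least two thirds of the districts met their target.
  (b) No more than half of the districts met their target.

(a)

|A| = 17, |A ∩ B| = 16, |A ∖ B| = 1.
(a) |A ∩ B| / |A| ≥ 2/3: holds.
(b) |A ∩ B| ≤ |A ∖ B|: fails.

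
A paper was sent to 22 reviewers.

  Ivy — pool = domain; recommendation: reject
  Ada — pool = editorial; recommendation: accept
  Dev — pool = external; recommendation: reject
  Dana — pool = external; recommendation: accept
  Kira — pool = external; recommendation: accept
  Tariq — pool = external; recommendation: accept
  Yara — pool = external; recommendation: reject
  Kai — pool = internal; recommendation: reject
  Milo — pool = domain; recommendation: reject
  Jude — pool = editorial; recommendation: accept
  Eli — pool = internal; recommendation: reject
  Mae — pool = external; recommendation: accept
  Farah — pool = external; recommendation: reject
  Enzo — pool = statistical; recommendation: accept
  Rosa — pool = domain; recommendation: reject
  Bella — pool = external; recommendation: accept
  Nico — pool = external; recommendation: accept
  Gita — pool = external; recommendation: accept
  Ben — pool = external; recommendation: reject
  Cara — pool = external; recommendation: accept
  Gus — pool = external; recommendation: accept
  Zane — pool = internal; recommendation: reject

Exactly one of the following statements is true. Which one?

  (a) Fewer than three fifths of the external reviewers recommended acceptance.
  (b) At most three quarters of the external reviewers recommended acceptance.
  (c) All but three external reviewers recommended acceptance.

|A| = 13, |A ∩ B| = 9, |A ∖ B| = 4.
(a) requires |A ∩ B| / |A| < 3/5: false.
(b) requires |A ∩ B| / |A| ≤ 3/4: true.
(c) requires |A ∖ B| = 3: false.

(b)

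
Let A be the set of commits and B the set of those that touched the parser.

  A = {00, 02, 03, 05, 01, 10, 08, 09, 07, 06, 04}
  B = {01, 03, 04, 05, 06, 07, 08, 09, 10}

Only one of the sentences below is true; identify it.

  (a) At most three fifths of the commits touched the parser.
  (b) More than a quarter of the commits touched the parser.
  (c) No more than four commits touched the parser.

|A| = 11, |A ∩ B| = 9, |A ∖ B| = 2.
(a) requires |A ∩ B| / |A| ≤ 3/5: false.
(b) requires |A ∩ B| / |A| > 1/4: true.
(c) requires |A ∩ B| ≤ 4: false.

(b)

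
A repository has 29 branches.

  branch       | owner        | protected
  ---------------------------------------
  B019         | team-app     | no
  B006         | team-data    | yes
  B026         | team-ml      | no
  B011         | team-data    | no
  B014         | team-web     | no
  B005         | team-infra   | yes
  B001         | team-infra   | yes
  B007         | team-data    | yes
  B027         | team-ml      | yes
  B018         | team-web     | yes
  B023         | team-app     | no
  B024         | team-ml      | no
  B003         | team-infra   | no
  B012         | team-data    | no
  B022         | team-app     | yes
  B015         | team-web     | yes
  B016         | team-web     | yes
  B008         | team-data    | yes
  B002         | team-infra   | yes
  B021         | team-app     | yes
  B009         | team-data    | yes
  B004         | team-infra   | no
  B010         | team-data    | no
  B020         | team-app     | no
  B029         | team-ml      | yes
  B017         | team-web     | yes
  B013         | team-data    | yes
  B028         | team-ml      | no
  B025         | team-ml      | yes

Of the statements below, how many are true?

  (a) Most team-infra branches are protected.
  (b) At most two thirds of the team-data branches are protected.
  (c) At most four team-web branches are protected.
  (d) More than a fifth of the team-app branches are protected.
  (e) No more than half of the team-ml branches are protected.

5

(a) team-infra: |A| = 5, |A ∩ B| = 3; needs |A ∩ B| > |A ∖ B| — true.
(b) team-data: |A| = 8, |A ∩ B| = 5; needs |A ∩ B| / |A| ≤ 2/3 — true.
(c) team-web: |A| = 5, |A ∩ B| = 4; needs |A ∩ B| ≤ 4 — true.
(d) team-app: |A| = 5, |A ∩ B| = 2; needs |A ∩ B| / |A| > 1/5 — true.
(e) team-ml: |A| = 6, |A ∩ B| = 3; needs |A ∩ B| ≤ |A ∖ B| — true.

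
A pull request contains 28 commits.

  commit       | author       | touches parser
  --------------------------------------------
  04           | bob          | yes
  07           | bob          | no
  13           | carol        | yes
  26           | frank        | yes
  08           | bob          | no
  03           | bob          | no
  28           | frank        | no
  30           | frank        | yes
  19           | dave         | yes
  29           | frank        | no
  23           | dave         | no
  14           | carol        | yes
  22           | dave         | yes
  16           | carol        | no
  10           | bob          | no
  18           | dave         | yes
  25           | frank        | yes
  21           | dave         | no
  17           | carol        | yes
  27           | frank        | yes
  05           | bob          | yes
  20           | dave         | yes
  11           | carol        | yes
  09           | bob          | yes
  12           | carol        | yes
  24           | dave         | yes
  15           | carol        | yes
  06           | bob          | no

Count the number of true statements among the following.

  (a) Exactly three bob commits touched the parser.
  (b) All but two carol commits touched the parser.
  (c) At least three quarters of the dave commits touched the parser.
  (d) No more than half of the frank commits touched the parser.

(a) bob: |A| = 8, |A ∩ B| = 3; needs |A ∩ B| = 3 — true.
(b) carol: |A| = 7, |A ∩ B| = 6; needs |A ∖ B| = 2 — false.
(c) dave: |A| = 7, |A ∩ B| = 5; needs |A ∩ B| / |A| ≥ 3/4 — false.
(d) frank: |A| = 6, |A ∩ B| = 4; needs |A ∩ B| ≤ |A ∖ B| — false.

1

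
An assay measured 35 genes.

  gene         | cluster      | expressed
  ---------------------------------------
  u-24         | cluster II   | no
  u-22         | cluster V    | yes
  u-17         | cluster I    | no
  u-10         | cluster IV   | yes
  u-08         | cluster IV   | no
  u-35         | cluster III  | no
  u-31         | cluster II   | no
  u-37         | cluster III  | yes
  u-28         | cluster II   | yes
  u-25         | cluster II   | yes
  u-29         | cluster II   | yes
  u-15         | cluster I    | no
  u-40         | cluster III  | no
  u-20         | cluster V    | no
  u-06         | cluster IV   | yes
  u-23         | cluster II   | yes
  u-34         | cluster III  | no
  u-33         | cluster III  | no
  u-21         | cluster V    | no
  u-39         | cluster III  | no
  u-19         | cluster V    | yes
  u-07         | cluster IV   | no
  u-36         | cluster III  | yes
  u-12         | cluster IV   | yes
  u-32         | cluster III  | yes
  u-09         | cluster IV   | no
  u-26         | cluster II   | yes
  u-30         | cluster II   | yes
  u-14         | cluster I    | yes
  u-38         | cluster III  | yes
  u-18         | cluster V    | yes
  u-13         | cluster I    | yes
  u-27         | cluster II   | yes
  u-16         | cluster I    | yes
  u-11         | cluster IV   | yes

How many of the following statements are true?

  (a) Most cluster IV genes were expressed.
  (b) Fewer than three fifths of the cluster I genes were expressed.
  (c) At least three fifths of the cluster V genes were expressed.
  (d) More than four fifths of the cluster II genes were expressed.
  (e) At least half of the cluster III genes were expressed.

(a) cluster IV: |A| = 7, |A ∩ B| = 4; needs |A ∩ B| > |A ∖ B| — true.
(b) cluster I: |A| = 5, |A ∩ B| = 3; needs |A ∩ B| / |A| < 3/5 — false.
(c) cluster V: |A| = 5, |A ∩ B| = 3; needs |A ∩ B| / |A| ≥ 3/5 — true.
(d) cluster II: |A| = 9, |A ∩ B| = 7; needs |A ∩ B| / |A| > 4/5 — false.
(e) cluster III: |A| = 9, |A ∩ B| = 4; needs |A ∩ B| ≥ |A ∖ B| — false.

2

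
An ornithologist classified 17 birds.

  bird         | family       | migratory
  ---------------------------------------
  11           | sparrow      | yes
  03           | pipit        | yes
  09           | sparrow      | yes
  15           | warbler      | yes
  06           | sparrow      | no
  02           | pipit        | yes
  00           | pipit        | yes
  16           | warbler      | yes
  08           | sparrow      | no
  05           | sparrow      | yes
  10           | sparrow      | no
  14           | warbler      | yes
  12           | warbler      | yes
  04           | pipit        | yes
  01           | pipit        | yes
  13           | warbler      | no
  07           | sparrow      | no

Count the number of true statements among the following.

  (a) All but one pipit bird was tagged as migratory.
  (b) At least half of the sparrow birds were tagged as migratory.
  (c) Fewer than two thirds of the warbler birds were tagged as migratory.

(a) pipit: |A| = 5, |A ∩ B| = 5; needs |A ∖ B| = 1 — false.
(b) sparrow: |A| = 7, |A ∩ B| = 3; needs |A ∩ B| ≥ |A ∖ B| — false.
(c) warbler: |A| = 5, |A ∩ B| = 4; needs |A ∩ B| / |A| < 2/3 — false.

0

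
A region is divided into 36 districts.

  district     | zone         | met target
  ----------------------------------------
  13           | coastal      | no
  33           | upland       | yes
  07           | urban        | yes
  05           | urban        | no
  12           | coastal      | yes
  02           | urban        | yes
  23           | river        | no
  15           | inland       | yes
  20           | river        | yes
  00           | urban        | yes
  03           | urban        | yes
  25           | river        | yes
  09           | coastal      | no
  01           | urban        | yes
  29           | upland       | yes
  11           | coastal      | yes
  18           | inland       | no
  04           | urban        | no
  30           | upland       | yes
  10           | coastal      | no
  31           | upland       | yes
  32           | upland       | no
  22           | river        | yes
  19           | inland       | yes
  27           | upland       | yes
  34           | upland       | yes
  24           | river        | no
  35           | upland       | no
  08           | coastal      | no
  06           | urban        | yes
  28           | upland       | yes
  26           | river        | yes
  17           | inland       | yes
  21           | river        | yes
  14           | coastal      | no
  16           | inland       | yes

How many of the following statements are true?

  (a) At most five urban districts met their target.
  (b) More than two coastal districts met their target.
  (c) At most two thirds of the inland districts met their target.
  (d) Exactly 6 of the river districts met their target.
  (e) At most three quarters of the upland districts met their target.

0

(a) urban: |A| = 8, |A ∩ B| = 6; needs |A ∩ B| ≤ 5 — false.
(b) coastal: |A| = 7, |A ∩ B| = 2; needs |A ∩ B| > 2 — false.
(c) inland: |A| = 5, |A ∩ B| = 4; needs |A ∩ B| / |A| ≤ 2/3 — false.
(d) river: |A| = 7, |A ∩ B| = 5; needs |A ∩ B| = 6 — false.
(e) upland: |A| = 9, |A ∩ B| = 7; needs |A ∩ B| / |A| ≤ 3/4 — false.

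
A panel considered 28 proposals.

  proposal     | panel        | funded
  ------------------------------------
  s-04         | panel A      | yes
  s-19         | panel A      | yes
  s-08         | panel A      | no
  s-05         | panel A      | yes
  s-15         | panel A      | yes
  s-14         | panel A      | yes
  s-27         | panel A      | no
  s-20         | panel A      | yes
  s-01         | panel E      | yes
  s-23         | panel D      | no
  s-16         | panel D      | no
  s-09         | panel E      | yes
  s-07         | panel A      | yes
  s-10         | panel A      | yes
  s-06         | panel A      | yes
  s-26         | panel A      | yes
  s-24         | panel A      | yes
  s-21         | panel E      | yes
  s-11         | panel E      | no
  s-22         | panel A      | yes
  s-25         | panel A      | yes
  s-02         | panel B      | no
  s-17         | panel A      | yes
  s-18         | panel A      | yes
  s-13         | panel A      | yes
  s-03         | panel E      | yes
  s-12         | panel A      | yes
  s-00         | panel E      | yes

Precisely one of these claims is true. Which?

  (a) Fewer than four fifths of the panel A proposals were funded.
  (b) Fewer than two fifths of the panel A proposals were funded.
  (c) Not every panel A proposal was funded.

|A| = 19, |A ∩ B| = 17, |A ∖ B| = 2.
(a) requires |A ∩ B| / |A| < 4/5: false.
(b) requires |A ∩ B| / |A| < 2/5: false.
(c) requires A ⊄ B (|A ∖ B| ≥ 1): true.

(c)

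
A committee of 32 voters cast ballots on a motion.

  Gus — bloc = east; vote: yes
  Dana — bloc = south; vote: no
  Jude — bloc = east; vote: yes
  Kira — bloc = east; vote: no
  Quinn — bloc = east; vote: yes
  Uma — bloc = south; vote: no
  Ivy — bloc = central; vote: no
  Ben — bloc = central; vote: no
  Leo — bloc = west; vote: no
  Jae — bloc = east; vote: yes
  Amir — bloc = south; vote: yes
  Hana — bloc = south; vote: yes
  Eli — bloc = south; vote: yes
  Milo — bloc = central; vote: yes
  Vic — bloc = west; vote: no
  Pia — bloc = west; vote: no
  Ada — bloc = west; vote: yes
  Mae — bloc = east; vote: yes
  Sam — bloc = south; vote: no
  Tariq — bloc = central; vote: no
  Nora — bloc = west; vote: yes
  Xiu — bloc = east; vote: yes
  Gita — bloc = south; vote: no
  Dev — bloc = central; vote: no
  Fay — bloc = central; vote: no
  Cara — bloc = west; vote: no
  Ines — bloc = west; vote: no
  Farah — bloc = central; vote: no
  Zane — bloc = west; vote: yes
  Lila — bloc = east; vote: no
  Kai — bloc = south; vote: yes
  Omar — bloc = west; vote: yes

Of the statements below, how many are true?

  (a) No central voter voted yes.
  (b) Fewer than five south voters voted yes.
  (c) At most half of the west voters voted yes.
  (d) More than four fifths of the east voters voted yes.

(a) central: |A| = 7, |A ∩ B| = 1; needs A ∩ B = ∅ (|A ∩ B| = 0) — false.
(b) south: |A| = 8, |A ∩ B| = 4; needs |A ∩ B| < 5 — true.
(c) west: |A| = 9, |A ∩ B| = 4; needs |A ∩ B| ≤ |A ∖ B| — true.
(d) east: |A| = 8, |A ∩ B| = 6; needs |A ∩ B| / |A| > 4/5 — false.

2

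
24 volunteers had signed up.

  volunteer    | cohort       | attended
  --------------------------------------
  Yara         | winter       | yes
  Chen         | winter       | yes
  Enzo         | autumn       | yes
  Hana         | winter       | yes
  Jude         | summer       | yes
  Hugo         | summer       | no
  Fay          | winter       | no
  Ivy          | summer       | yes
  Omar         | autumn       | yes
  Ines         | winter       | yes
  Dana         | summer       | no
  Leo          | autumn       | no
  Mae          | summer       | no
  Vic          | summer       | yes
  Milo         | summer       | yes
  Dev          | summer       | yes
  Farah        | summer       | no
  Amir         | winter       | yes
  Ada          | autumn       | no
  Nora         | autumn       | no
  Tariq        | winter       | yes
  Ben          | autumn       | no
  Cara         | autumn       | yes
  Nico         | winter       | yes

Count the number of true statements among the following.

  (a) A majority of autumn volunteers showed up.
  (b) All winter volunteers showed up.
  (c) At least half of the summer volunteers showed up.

1

(a) autumn: |A| = 7, |A ∩ B| = 3; needs |A ∩ B| > |A ∖ B| — false.
(b) winter: |A| = 8, |A ∩ B| = 7; needs A ⊆ B, i.e. every element of A is in B (|A ∖ B| = 0) — false.
(c) summer: |A| = 9, |A ∩ B| = 5; needs |A ∩ B| ≥ |A ∖ B| — true.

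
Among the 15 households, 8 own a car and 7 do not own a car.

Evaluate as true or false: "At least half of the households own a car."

True

'At least half of the households own a car' holds iff |A ∩ B| ≥ |A ∖ B|.
|A| = 15, |A ∩ B| = 8, |A ∖ B| = 7.
8 > 7, so the statement is true.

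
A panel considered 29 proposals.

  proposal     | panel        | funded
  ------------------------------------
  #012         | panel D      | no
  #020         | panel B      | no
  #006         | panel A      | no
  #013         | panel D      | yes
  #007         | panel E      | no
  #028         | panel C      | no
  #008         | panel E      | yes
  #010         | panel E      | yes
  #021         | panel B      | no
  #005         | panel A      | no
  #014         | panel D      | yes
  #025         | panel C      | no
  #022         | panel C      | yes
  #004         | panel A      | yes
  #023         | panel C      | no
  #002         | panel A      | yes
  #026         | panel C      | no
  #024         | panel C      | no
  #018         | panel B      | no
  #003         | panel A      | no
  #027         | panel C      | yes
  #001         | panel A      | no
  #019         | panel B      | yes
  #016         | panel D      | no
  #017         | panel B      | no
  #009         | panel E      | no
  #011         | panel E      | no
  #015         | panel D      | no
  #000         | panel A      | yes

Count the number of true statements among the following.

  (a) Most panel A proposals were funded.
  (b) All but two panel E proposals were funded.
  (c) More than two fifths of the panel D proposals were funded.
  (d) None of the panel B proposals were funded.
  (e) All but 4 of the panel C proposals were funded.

0

(a) panel A: |A| = 7, |A ∩ B| = 3; needs |A ∩ B| > |A ∖ B| — false.
(b) panel E: |A| = 5, |A ∩ B| = 2; needs |A ∖ B| = 2 — false.
(c) panel D: |A| = 5, |A ∩ B| = 2; needs |A ∩ B| / |A| > 2/5 — false.
(d) panel B: |A| = 5, |A ∩ B| = 1; needs A ∩ B = ∅ (|A ∩ B| = 0) — false.
(e) panel C: |A| = 7, |A ∩ B| = 2; needs |A ∖ B| = 4 — false.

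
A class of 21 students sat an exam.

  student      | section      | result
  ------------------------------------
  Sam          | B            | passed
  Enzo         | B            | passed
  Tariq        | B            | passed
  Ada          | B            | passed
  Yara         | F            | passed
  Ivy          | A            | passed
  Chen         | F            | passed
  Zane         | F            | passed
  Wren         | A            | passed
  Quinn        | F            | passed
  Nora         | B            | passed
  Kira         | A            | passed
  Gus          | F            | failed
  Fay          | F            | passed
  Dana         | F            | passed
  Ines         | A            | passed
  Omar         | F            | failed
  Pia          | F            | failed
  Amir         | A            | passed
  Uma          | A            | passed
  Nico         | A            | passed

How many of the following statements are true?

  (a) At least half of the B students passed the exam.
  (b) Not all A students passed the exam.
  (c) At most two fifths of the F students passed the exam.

1

(a) B: |A| = 5, |A ∩ B| = 5; needs |A ∩ B| ≥ |A ∖ B| — true.
(b) A: |A| = 7, |A ∩ B| = 7; needs A ⊄ B (|A ∖ B| ≥ 1) — false.
(c) F: |A| = 9, |A ∩ B| = 6; needs |A ∩ B| / |A| ≤ 2/5 — false.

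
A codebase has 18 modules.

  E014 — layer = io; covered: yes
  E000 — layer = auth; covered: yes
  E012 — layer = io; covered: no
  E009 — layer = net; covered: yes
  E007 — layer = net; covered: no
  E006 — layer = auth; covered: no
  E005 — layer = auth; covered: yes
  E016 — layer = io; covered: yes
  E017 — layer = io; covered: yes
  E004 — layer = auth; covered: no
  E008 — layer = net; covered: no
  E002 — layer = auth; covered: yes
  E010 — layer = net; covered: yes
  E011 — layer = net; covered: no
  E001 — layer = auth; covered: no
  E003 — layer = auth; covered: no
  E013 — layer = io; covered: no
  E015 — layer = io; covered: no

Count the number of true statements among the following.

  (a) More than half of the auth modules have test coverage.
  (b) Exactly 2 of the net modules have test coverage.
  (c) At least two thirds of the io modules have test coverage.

(a) auth: |A| = 7, |A ∩ B| = 3; needs |A ∩ B| > |A ∖ B| — false.
(b) net: |A| = 5, |A ∩ B| = 2; needs |A ∩ B| = 2 — true.
(c) io: |A| = 6, |A ∩ B| = 3; needs |A ∩ B| / |A| ≥ 2/3 — false.

1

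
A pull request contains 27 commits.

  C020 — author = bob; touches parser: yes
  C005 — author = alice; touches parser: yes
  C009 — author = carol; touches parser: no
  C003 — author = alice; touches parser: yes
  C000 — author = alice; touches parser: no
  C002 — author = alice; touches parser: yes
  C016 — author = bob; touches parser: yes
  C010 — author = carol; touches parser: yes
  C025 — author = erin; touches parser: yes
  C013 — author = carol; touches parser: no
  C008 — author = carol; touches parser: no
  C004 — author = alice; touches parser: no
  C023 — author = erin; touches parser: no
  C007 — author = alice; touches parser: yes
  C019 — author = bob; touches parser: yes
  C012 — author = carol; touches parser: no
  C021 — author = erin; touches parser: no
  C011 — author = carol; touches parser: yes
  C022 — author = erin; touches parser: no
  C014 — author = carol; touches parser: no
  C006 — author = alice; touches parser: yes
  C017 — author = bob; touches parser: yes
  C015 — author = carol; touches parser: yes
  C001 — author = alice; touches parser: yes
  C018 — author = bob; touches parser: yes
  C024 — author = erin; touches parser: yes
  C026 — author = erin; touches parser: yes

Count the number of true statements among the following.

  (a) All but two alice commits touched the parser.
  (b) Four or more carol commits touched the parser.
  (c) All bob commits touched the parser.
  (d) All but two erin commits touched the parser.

(a) alice: |A| = 8, |A ∩ B| = 6; needs |A ∖ B| = 2 — true.
(b) carol: |A| = 8, |A ∩ B| = 3; needs |A ∩ B| ≥ 4 — false.
(c) bob: |A| = 5, |A ∩ B| = 5; needs A ⊆ B, i.e. every element of A is in B (|A ∖ B| = 0) — true.
(d) erin: |A| = 6, |A ∩ B| = 3; needs |A ∖ B| = 2 — false.

2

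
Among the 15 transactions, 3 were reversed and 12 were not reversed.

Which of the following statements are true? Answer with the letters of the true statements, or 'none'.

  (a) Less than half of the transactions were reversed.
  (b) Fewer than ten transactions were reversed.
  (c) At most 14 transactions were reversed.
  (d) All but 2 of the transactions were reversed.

(a), (b), (c)

|A| = 15, |A ∩ B| = 3, |A ∖ B| = 12.
(a) |A ∩ B| < |A ∖ B|: holds.
(b) |A ∩ B| < 10: holds.
(c) |A ∩ B| ≤ 14: holds.
(d) |A ∖ B| = 2: fails.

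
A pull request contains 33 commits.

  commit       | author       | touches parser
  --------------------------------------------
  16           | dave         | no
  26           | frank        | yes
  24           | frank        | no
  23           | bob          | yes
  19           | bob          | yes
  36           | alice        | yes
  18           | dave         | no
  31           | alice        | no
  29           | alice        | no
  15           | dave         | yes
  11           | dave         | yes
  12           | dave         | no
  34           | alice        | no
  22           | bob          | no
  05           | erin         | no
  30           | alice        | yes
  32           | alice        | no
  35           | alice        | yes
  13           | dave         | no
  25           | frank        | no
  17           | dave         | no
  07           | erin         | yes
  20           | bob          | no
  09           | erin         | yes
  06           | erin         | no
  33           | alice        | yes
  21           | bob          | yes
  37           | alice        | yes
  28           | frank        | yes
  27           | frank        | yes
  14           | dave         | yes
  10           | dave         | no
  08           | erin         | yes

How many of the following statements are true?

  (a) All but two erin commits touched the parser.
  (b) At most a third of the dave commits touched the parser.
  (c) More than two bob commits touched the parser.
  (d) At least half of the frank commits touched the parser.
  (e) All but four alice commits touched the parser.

5

(a) erin: |A| = 5, |A ∩ B| = 3; needs |A ∖ B| = 2 — true.
(b) dave: |A| = 9, |A ∩ B| = 3; needs |A ∩ B| / |A| ≤ 1/3 — true.
(c) bob: |A| = 5, |A ∩ B| = 3; needs |A ∩ B| > 2 — true.
(d) frank: |A| = 5, |A ∩ B| = 3; needs |A ∩ B| ≥ |A ∖ B| — true.
(e) alice: |A| = 9, |A ∩ B| = 5; needs |A ∖ B| = 4 — true.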